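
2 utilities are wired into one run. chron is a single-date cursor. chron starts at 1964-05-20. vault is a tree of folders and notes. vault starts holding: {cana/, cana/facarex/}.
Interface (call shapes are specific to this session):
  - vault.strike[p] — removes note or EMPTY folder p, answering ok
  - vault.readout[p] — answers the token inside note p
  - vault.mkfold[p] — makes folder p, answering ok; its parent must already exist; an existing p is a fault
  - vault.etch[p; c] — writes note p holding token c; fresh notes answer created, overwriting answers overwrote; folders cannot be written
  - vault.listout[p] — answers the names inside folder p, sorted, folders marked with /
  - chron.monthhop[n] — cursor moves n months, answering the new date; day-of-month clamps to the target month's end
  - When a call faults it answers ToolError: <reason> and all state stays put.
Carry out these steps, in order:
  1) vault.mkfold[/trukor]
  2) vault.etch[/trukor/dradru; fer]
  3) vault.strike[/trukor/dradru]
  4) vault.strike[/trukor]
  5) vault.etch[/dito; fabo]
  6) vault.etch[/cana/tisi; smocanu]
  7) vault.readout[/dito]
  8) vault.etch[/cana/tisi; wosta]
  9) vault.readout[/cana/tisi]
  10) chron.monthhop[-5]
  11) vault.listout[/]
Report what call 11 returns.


==> vault.mkfold(p='/trukor')
<== ok
==> vault.etch(p='/trukor/dradru', c='fer')
<== created
==> vault.strike(p='/trukor/dradru')
<== ok
==> vault.strike(p='/trukor')
<== ok
==> vault.etch(p='/dito', c='fabo')
<== created
==> vault.etch(p='/cana/tisi', c='smocanu')
<== created
==> vault.readout(p='/dito')
<== fabo
==> vault.etch(p='/cana/tisi', c='wosta')
<== overwrote
==> vault.readout(p='/cana/tisi')
<== wosta
==> chron.monthhop(n='-5')
<== 1963-12-20
==> vault.listout(p='/')
<== [cana/, dito]

Answer: [cana/, dito]


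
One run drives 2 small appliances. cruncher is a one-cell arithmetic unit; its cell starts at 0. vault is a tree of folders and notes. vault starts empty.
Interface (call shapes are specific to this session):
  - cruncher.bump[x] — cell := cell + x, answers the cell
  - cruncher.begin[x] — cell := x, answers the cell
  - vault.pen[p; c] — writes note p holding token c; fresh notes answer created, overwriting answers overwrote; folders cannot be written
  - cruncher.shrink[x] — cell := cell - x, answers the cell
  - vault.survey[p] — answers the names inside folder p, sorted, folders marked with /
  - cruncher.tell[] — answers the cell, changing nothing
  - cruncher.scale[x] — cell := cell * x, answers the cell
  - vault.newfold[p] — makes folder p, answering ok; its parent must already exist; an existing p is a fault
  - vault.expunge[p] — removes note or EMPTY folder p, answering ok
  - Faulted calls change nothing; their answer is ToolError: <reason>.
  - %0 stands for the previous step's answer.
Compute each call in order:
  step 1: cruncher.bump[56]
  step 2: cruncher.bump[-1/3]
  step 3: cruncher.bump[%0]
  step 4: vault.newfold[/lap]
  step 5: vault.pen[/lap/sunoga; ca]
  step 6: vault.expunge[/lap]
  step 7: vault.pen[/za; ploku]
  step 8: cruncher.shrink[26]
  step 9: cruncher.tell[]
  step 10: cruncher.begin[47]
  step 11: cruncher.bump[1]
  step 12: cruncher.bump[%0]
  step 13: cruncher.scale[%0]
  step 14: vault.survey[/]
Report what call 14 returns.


! cruncher.bump(x='56') : 56
! cruncher.bump(x='-1/3') : 167/3
! cruncher.bump(x='%0') : 334/3
! vault.newfold(p='/lap') : ok
! vault.pen(p='/lap/sunoga', c='ca') : created
! vault.expunge(p='/lap') : ToolError: not empty
! vault.pen(p='/za', c='ploku') : created
! cruncher.shrink(x='26') : 256/3
! cruncher.tell() : 256/3
! cruncher.begin(x='47') : 47
! cruncher.bump(x='1') : 48
! cruncher.bump(x='%0') : 96
! cruncher.scale(x='%0') : 9216
! vault.survey(p='/') : [lap/, za]

Answer: [lap/, za]


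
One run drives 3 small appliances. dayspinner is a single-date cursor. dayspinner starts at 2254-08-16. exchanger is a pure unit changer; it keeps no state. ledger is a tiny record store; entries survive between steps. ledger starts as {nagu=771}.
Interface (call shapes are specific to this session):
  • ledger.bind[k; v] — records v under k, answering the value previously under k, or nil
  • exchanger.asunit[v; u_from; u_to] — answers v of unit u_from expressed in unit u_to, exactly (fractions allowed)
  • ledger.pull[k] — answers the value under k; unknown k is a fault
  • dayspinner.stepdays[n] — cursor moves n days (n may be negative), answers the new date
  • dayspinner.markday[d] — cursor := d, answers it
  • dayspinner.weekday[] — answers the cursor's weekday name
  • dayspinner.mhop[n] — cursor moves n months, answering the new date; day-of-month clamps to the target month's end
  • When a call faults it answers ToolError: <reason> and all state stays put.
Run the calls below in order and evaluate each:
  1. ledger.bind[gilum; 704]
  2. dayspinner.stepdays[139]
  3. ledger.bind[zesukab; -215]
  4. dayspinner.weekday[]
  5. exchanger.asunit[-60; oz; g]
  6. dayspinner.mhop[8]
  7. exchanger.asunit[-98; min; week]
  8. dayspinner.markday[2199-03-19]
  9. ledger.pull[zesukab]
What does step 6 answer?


> ledger.bind k→gilum v→704
[out] nil
> dayspinner.stepdays n→139
[out] 2255-01-02
> ledger.bind k→zesukab v→-215
[out] nil
> dayspinner.weekday
[out] Tuesday
> exchanger.asunit v→-60 u_from→oz u_to→g
[out] -136077711/80000
> dayspinner.mhop n→8
[out] 2255-09-02
> exchanger.asunit v→-98 u_from→min u_to→week
[out] -7/720
> dayspinner.markday d→2199-03-19
[out] 2199-03-19
> ledger.pull k→zesukab
[out] -215

Answer: 2255-09-02


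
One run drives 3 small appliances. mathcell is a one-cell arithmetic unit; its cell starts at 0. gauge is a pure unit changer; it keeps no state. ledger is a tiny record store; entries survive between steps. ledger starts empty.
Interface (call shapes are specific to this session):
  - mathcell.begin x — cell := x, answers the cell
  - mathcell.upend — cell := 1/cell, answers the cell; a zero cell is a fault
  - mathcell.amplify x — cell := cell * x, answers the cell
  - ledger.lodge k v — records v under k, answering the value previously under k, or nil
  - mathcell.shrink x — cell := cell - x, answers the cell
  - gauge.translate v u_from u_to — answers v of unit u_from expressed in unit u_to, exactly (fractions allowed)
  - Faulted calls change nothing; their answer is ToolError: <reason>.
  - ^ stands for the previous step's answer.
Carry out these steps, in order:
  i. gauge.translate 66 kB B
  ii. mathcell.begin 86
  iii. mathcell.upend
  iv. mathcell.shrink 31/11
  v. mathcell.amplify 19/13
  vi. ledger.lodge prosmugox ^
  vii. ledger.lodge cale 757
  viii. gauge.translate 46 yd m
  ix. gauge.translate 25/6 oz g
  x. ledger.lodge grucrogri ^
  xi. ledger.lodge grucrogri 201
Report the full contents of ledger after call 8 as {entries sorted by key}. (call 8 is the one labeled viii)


-- 1. gauge.translate(v=66, u_from=kB, u_to=B) -> 66000
-- 2. mathcell.begin(x=86) -> 86
-- 3. mathcell.upend() -> 1/86
-- 4. mathcell.shrink(x=31/11) -> -2655/946
-- 5. mathcell.amplify(x=19/13) -> -50445/12298
-- 6. ledger.lodge(k=prosmugox, v=^) -> nil
-- 7. ledger.lodge(k=cale, v=757) -> nil
-- 8. gauge.translate(v=46, u_from=yd, u_to=m) -> 26289/625
-- 9. gauge.translate(v=25/6, u_from=oz, u_to=g) -> 45359237/384000
-- 10. ledger.lodge(k=grucrogri, v=^) -> nil
-- 11. ledger.lodge(k=grucrogri, v=201) -> 45359237/384000

Answer: {cale=757, prosmugox=-50445/12298}


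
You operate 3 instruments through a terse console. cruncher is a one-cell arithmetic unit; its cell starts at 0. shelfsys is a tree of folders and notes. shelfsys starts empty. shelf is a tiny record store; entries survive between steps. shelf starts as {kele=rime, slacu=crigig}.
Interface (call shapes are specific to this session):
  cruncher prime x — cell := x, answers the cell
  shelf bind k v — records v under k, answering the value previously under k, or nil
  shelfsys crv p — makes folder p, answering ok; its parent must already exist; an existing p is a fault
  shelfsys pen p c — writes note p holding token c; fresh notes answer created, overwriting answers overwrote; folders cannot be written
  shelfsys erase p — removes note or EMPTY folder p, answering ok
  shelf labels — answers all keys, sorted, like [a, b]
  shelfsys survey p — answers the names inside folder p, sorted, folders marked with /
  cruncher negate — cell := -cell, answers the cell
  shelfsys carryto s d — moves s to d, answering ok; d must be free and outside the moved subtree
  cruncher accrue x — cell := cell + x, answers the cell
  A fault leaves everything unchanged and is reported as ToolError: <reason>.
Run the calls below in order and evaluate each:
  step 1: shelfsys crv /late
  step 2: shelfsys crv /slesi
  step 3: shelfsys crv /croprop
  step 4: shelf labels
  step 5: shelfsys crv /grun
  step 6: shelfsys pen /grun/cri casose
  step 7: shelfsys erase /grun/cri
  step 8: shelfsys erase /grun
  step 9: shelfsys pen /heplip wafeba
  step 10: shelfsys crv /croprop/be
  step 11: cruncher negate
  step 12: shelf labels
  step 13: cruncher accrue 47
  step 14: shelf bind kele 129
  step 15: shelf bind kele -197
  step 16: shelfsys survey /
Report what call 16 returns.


> shelfsys crv p='/late'
= ok
> shelfsys crv p='/slesi'
= ok
> shelfsys crv p='/croprop'
= ok
> shelf labels
= [kele, slacu]
> shelfsys crv p='/grun'
= ok
> shelfsys pen p='/grun/cri' c='casose'
= created
> shelfsys erase p='/grun/cri'
= ok
> shelfsys erase p='/grun'
= ok
> shelfsys pen p='/heplip' c='wafeba'
= created
> shelfsys crv p='/croprop/be'
= ok
> cruncher negate
= 0
> shelf labels
= [kele, slacu]
> cruncher accrue x='47'
= 47
> shelf bind k='kele' v='129'
= rime
> shelf bind k='kele' v='-197'
= 129
> shelfsys survey p='/'
= [croprop/, heplip, late/, slesi/]

Answer: [croprop/, heplip, late/, slesi/]


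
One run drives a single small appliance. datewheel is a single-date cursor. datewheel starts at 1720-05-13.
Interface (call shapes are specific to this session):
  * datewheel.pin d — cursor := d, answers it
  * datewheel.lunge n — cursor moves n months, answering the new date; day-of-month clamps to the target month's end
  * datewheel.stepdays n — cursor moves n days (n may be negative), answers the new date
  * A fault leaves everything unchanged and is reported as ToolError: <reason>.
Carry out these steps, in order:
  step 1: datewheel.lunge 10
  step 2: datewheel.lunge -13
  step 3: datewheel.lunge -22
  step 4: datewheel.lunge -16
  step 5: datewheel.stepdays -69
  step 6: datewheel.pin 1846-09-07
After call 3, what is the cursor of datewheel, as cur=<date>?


I use datewheel.lunge passing n=10, and observe 1721-03-13.
Invoking datewheel.lunge passing n=-13, and see 1720-02-13.
Next I call datewheel.lunge passing n=-22, which returns 1718-04-13.
I use datewheel.lunge passing n=-16, which returns 1716-12-13.
Calling datewheel.stepdays passing n=-69, and see 1716-10-05.
Invoking datewheel.pin passing d=1846-09-07, — result: 1846-09-07.

Answer: cur=1718-04-13


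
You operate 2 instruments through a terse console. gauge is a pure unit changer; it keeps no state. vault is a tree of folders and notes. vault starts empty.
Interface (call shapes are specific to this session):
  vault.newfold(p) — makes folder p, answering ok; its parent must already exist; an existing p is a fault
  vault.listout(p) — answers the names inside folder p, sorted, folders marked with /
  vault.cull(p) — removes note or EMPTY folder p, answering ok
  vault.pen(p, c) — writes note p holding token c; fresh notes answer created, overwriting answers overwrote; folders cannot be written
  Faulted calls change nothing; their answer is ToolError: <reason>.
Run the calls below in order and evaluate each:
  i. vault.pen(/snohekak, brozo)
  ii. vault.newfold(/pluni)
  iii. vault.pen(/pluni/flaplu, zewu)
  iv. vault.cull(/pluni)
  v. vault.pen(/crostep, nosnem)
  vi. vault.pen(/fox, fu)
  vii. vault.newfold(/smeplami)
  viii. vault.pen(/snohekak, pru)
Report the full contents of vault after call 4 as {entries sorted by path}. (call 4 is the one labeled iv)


Step: vault.pen[p='/snohekak'; c='brozo']
Result: created
Step: vault.newfold[p='/pluni']
Result: ok
Step: vault.pen[p='/pluni/flaplu'; c='zewu']
Result: created
Step: vault.cull[p='/pluni']
Result: ToolError: not empty
Step: vault.pen[p='/crostep'; c='nosnem']
Result: created
Step: vault.pen[p='/fox'; c='fu']
Result: created
Step: vault.newfold[p='/smeplami']
Result: ok
Step: vault.pen[p='/snohekak'; c='pru']
Result: overwrote

Answer: {pluni/, pluni/flaplu=zewu, snohekak=brozo}


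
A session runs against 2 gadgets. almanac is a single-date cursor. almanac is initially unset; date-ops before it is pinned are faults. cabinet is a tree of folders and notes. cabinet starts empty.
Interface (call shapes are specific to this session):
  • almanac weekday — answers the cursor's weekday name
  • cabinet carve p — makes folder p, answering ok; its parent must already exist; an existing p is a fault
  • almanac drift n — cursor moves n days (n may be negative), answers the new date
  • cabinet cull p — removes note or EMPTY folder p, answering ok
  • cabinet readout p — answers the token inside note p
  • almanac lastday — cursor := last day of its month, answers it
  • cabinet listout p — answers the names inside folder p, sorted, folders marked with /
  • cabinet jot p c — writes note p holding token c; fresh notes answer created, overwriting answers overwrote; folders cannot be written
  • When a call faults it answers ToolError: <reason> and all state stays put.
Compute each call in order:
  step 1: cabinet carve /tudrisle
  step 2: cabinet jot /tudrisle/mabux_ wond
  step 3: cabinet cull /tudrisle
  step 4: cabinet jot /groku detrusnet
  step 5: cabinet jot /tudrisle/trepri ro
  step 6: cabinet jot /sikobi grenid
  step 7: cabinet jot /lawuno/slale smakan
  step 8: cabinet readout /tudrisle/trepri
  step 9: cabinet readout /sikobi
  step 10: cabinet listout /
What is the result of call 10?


[in] cabinet carve p='/tudrisle'
[out] ok
[in] cabinet jot p='/tudrisle/mabux_' c='wond'
[out] created
[in] cabinet cull p='/tudrisle'
[out] ToolError: not empty
[in] cabinet jot p='/groku' c='detrusnet'
[out] created
[in] cabinet jot p='/tudrisle/trepri' c='ro'
[out] created
[in] cabinet jot p='/sikobi' c='grenid'
[out] created
[in] cabinet jot p='/lawuno/slale' c='smakan'
[out] ToolError: no parent
[in] cabinet readout p='/tudrisle/trepri'
[out] ro
[in] cabinet readout p='/sikobi'
[out] grenid
[in] cabinet listout p='/'
[out] [groku, sikobi, tudrisle/]

Answer: [groku, sikobi, tudrisle/]


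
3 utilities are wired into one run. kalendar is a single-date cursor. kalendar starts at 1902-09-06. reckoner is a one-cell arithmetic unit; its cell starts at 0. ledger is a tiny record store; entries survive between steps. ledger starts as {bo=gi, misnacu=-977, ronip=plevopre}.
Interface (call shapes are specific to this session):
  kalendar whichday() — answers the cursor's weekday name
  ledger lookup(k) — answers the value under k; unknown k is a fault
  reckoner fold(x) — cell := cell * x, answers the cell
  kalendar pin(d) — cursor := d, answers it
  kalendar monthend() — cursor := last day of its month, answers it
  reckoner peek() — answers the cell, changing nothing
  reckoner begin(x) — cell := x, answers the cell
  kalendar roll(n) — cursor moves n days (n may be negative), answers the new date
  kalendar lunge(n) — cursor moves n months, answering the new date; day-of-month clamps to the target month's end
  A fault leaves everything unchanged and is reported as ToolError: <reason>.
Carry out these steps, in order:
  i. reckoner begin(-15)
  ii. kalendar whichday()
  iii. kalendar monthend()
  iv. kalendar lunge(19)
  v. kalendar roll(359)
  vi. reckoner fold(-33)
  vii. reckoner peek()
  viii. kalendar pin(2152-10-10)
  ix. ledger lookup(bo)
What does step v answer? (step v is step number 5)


Answer: 1905-04-24

Derivation:
>> reckoner begin(x→-15)
<< -15
>> kalendar whichday()
<< Saturday
>> kalendar monthend()
<< 1902-09-30
>> kalendar lunge(n→19)
<< 1904-04-30
>> kalendar roll(n→359)
<< 1905-04-24
>> reckoner fold(x→-33)
<< 495
>> reckoner peek()
<< 495
>> kalendar pin(d→2152-10-10)
<< 2152-10-10
>> ledger lookup(k→bo)
<< gi


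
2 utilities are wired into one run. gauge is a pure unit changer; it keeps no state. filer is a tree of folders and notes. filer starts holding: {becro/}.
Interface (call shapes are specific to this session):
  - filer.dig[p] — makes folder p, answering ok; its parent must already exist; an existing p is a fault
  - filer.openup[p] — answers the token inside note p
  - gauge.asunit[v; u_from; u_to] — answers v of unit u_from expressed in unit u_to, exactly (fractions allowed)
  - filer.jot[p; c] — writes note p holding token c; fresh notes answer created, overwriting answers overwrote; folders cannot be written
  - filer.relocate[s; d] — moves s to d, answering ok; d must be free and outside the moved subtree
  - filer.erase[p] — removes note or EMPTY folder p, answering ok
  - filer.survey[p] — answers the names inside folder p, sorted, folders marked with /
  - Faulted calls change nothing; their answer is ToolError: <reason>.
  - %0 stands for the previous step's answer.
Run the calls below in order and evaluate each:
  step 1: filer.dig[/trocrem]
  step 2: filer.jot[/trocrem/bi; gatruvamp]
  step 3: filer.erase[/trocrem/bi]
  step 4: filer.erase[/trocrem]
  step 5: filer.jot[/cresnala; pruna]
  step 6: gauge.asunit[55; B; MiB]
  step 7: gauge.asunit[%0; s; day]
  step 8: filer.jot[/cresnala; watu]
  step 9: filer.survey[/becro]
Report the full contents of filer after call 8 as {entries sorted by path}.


I try filer.dig(p=/trocrem): ok.
Then filer.jot(p=/trocrem/bi, c=gatruvamp), — result: created.
Calling filer.erase(p=/trocrem/bi), giving ok.
Next I call filer.erase(p=/trocrem): ok.
I use filer.jot(p=/cresnala, c=pruna), which returns created.
Then gauge.asunit(v=55, u_from=B, u_to=MiB), and observe 55/1048576.
Next I call gauge.asunit(v=%0, u_from=s, u_to=day), and see 11/18119393280.
I use filer.jot(p=/cresnala, c=watu), and observe overwrote.
I call filer.survey(p=/becro), and observe [].

Answer: {becro/, cresnala=watu}


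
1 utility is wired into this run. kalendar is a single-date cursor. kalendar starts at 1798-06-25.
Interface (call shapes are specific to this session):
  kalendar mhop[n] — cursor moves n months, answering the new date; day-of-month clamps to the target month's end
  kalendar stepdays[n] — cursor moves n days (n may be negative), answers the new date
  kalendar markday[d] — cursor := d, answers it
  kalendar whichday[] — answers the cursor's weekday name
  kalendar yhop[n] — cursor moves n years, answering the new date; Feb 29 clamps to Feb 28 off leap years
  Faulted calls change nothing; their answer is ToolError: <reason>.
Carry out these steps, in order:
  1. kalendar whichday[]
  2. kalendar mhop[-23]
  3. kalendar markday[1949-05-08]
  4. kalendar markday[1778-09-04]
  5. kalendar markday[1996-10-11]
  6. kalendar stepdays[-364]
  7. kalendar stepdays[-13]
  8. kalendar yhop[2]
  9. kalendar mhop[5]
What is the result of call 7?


Answer: 1995-09-30

Derivation:
[in] kalendar whichday
= Monday
[in] kalendar mhop n: -23
= 1796-07-25
[in] kalendar markday d: 1949-05-08
= 1949-05-08
[in] kalendar markday d: 1778-09-04
= 1778-09-04
[in] kalendar markday d: 1996-10-11
= 1996-10-11
[in] kalendar stepdays n: -364
= 1995-10-13
[in] kalendar stepdays n: -13
= 1995-09-30
[in] kalendar yhop n: 2
= 1997-09-30
[in] kalendar mhop n: 5
= 1998-02-28


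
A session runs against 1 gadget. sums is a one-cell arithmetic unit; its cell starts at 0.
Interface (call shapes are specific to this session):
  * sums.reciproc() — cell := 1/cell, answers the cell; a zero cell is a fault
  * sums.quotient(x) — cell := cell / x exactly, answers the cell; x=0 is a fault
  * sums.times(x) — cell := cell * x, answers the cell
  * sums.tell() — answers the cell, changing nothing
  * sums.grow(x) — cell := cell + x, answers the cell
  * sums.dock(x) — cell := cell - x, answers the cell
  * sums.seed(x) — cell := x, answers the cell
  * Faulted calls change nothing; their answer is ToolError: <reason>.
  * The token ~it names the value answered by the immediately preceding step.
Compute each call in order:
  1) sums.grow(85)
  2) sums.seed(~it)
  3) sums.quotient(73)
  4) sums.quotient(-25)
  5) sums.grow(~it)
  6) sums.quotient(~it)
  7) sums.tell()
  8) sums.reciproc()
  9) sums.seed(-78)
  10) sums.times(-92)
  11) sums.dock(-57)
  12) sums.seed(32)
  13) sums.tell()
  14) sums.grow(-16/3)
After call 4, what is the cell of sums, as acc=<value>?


CALL sums.grow[85]
RET  85
CALL sums.seed[~it]
RET  85
CALL sums.quotient[73]
RET  85/73
CALL sums.quotient[-25]
RET  -17/365
CALL sums.grow[~it]
RET  -34/365
CALL sums.quotient[~it]
RET  1
CALL sums.tell[]
RET  1
CALL sums.reciproc[]
RET  1
CALL sums.seed[-78]
RET  -78
CALL sums.times[-92]
RET  7176
CALL sums.dock[-57]
RET  7233
CALL sums.seed[32]
RET  32
CALL sums.tell[]
RET  32
CALL sums.grow[-16/3]
RET  80/3

Answer: acc=-17/365


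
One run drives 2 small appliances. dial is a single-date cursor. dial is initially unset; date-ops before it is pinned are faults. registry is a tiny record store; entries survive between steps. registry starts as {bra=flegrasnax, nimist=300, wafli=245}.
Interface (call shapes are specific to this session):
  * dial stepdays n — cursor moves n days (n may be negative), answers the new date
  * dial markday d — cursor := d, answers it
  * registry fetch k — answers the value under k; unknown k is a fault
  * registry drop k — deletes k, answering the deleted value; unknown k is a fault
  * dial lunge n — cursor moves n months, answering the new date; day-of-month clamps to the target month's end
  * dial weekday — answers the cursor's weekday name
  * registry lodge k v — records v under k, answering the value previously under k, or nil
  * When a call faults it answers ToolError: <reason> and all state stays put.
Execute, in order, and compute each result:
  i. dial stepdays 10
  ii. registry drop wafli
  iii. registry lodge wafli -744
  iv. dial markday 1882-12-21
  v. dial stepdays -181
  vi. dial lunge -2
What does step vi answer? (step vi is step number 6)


Using dial stepdays(n='10'), and observe ToolError: no date set.
Next I call registry drop(k='wafli'), giving 245.
I use registry lodge(k='wafli', v='-744'), — result: nil.
I invoke dial markday(d='1882-12-21'), and get 1882-12-21.
Calling dial stepdays(n='-181'), giving 1882-06-23.
Calling dial lunge(n='-2'), — result: 1882-04-23.

Answer: 1882-04-23


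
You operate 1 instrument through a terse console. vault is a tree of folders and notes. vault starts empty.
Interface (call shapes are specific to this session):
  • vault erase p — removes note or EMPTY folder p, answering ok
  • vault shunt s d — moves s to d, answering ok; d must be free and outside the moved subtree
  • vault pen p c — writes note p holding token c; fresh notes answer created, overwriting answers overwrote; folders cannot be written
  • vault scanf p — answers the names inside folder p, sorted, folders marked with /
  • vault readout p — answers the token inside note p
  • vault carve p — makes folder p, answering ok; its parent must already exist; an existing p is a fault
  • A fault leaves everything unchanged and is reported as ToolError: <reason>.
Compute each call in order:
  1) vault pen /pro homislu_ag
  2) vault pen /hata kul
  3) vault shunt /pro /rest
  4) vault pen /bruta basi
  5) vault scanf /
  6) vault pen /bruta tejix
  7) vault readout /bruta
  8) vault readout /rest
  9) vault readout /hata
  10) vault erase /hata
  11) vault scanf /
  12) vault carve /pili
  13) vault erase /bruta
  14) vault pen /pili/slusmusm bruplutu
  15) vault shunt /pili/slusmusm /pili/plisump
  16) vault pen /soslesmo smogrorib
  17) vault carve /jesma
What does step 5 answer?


==> vault pen(p='/pro', c='homislu_ag')
<== created
==> vault pen(p='/hata', c='kul')
<== created
==> vault shunt(s='/pro', d='/rest')
<== ok
==> vault pen(p='/bruta', c='basi')
<== created
==> vault scanf(p='/')
<== [bruta, hata, rest]
==> vault pen(p='/bruta', c='tejix')
<== overwrote
==> vault readout(p='/bruta')
<== tejix
==> vault readout(p='/rest')
<== homislu_ag
==> vault readout(p='/hata')
<== kul
==> vault erase(p='/hata')
<== ok
==> vault scanf(p='/')
<== [bruta, rest]
==> vault carve(p='/pili')
<== ok
==> vault erase(p='/bruta')
<== ok
==> vault pen(p='/pili/slusmusm', c='bruplutu')
<== created
==> vault shunt(s='/pili/slusmusm', d='/pili/plisump')
<== ok
==> vault pen(p='/soslesmo', c='smogrorib')
<== created
==> vault carve(p='/jesma')
<== ok

Answer: [bruta, hata, rest]


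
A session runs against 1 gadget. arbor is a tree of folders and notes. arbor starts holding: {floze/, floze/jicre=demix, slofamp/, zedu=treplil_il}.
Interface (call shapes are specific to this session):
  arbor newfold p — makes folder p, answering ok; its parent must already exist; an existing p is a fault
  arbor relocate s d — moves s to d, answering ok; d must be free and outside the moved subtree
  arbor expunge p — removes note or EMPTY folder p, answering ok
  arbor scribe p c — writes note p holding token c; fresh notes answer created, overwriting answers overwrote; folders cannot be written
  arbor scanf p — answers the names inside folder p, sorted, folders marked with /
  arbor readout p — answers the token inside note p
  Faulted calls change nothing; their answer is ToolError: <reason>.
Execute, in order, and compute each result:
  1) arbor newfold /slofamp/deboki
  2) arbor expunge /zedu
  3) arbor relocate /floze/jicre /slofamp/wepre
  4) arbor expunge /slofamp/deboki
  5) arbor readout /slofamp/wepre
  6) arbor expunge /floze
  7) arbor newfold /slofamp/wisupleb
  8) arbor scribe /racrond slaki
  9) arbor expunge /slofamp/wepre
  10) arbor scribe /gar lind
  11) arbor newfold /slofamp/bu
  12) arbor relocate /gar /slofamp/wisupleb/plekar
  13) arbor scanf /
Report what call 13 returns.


Answer: [racrond, slofamp/]

Derivation:
# arbor newfold(/slofamp/deboki) ~> ok
# arbor expunge(/zedu) ~> ok
# arbor relocate(/floze/jicre, /slofamp/wepre) ~> ok
# arbor expunge(/slofamp/deboki) ~> ok
# arbor readout(/slofamp/wepre) ~> demix
# arbor expunge(/floze) ~> ok
# arbor newfold(/slofamp/wisupleb) ~> ok
# arbor scribe(/racrond, slaki) ~> created
# arbor expunge(/slofamp/wepre) ~> ok
# arbor scribe(/gar, lind) ~> created
# arbor newfold(/slofamp/bu) ~> ok
# arbor relocate(/gar, /slofamp/wisupleb/plekar) ~> ok
# arbor scanf(/) ~> [racrond, slofamp/]


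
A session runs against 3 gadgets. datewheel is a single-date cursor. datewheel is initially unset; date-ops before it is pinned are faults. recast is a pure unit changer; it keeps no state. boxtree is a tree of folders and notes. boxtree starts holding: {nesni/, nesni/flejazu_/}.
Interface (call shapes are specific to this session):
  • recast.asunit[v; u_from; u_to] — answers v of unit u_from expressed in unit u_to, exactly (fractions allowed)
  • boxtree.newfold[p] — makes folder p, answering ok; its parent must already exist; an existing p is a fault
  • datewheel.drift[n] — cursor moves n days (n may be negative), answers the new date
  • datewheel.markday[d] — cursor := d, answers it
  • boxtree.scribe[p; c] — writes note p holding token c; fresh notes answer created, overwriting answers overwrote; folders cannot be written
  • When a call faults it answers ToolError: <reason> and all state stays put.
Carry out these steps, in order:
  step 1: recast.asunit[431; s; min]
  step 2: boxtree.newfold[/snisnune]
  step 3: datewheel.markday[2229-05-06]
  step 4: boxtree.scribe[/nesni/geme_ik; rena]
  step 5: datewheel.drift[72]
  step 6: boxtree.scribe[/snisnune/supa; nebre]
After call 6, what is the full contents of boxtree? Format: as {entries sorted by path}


Answer: {nesni/, nesni/flejazu_/, nesni/geme_ik=rena, snisnune/, snisnune/supa=nebre}

Derivation:
// recast.asunit(v: 431, u_from: s, u_to: min) : 431/60
// boxtree.newfold(p: /snisnune) : ok
// datewheel.markday(d: 2229-05-06) : 2229-05-06
// boxtree.scribe(p: /nesni/geme_ik, c: rena) : created
// datewheel.drift(n: 72) : 2229-07-17
// boxtree.scribe(p: /snisnune/supa, c: nebre) : created


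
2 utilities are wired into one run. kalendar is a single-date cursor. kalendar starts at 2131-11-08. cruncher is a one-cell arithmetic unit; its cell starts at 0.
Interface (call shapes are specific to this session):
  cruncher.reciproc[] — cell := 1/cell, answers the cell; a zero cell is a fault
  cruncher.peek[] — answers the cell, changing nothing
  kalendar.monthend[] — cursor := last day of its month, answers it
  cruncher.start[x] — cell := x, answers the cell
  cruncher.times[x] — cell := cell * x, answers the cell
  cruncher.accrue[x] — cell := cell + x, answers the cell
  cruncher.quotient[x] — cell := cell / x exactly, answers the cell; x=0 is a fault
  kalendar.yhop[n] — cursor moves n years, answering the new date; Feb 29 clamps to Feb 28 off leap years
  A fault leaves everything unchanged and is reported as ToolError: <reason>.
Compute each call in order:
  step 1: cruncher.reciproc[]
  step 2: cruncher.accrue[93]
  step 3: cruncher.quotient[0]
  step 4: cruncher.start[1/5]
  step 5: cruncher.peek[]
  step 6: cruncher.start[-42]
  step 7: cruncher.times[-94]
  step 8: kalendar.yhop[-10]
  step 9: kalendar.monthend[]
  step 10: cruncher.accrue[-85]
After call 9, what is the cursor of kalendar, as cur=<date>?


Act: reciproc[]
Obs: ToolError: reciprocal of zero
Act: accrue[x→93]
Obs: 93
Act: quotient[x→0]
Obs: ToolError: division by zero
Act: start[x→1/5]
Obs: 1/5
Act: peek[]
Obs: 1/5
Act: start[x→-42]
Obs: -42
Act: times[x→-94]
Obs: 3948
Act: yhop[n→-10]
Obs: 2121-11-08
Act: monthend[]
Obs: 2121-11-30
Act: accrue[x→-85]
Obs: 3863

Answer: cur=2121-11-30


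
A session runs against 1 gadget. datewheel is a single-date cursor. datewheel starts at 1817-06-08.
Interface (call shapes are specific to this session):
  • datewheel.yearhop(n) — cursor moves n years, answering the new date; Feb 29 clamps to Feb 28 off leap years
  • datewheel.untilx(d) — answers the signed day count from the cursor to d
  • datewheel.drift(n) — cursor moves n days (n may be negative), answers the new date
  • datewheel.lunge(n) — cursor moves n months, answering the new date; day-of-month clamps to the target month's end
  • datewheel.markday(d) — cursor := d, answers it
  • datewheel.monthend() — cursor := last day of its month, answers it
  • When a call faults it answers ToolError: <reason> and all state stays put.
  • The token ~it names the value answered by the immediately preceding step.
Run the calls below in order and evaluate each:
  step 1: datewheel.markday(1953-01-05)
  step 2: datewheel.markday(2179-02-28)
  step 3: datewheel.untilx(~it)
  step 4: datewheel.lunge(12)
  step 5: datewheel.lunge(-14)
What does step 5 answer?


Next I call markday with d→1953-01-05, which returns 1953-01-05.
Now I run markday with d→2179-02-28: 2179-02-28.
Then untilx with d→~it, and observe 0.
I try lunge with n→12, and observe 2180-02-28.
I use lunge with n→-14, and get 2178-12-28.

Answer: 2178-12-28


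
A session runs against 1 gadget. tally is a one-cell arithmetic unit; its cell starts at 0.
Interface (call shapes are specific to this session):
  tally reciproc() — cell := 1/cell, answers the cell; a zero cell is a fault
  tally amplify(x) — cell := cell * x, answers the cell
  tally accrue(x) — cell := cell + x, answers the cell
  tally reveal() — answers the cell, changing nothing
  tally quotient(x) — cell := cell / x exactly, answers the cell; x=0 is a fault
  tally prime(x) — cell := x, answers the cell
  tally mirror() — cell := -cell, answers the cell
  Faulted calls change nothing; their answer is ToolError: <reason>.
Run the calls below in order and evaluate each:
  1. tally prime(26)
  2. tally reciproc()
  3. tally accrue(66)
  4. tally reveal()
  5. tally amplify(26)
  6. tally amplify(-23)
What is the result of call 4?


Answer: 1717/26

Derivation:
Next I call tally prime passing x='26', — result: 26.
Using tally reciproc(), giving 1/26.
Using tally accrue passing x='66', and get 1717/26.
I call tally reveal, and see 1717/26.
Now I run tally amplify passing x='26': 1717.
Then tally amplify passing x='-23', — result: -39491.


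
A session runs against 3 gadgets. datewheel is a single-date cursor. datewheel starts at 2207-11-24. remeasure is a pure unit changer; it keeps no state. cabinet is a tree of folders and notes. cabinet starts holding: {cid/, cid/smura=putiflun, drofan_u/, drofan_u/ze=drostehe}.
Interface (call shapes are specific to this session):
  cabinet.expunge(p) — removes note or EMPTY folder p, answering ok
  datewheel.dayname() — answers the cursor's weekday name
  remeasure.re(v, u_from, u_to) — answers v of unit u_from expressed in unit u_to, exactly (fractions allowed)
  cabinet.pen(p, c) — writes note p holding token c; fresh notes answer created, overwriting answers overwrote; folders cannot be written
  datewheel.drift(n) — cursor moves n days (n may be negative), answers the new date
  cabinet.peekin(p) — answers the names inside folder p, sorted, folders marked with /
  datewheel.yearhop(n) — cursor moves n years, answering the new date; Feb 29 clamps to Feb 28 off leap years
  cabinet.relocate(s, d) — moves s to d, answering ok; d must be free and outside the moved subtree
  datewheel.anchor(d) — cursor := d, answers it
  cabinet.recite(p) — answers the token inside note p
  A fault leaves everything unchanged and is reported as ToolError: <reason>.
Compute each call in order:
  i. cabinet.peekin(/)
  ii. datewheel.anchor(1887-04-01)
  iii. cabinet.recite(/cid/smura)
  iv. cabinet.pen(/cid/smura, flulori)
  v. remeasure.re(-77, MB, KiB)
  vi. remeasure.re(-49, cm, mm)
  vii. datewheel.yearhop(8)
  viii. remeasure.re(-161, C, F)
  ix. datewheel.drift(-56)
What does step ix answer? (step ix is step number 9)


# cabinet.peekin(p='/') == [cid/, drofan_u/]
# datewheel.anchor(d='1887-04-01') == 1887-04-01
# cabinet.recite(p='/cid/smura') == putiflun
# cabinet.pen(p='/cid/smura', c='flulori') == overwrote
# remeasure.re(v='-77', u_from='MB', u_to='KiB') == -1203125/16
# remeasure.re(v='-49', u_from='cm', u_to='mm') == -490
# datewheel.yearhop(n='8') == 1895-04-01
# remeasure.re(v='-161', u_from='C', u_to='F') == -1289/5
# datewheel.drift(n='-56') == 1895-02-04

Answer: 1895-02-04


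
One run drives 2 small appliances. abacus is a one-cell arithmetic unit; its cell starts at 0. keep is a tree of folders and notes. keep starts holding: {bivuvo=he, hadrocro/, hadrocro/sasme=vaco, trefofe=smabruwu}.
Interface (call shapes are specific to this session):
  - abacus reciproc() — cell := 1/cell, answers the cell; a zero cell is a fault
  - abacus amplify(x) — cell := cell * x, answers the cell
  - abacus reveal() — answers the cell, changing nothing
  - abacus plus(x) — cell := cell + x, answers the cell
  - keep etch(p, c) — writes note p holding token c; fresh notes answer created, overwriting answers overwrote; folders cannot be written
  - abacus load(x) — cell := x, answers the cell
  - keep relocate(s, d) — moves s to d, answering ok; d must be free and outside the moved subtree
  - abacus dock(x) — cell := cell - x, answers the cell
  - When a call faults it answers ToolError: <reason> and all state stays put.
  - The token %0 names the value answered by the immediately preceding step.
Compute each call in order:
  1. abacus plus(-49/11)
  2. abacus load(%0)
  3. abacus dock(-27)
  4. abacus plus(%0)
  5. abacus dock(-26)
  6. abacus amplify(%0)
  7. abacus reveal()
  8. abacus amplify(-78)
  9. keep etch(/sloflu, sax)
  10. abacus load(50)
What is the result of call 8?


~$ abacus plus x=-49/11
  -49/11
~$ abacus load x=%0
  -49/11
~$ abacus dock x=-27
  248/11
~$ abacus plus x=%0
  496/11
~$ abacus dock x=-26
  782/11
~$ abacus amplify x=%0
  611524/121
~$ abacus reveal
  611524/121
~$ abacus amplify x=-78
  -47698872/121
~$ keep etch p=/sloflu c=sax
  created
~$ abacus load x=50
  50

Answer: -47698872/121


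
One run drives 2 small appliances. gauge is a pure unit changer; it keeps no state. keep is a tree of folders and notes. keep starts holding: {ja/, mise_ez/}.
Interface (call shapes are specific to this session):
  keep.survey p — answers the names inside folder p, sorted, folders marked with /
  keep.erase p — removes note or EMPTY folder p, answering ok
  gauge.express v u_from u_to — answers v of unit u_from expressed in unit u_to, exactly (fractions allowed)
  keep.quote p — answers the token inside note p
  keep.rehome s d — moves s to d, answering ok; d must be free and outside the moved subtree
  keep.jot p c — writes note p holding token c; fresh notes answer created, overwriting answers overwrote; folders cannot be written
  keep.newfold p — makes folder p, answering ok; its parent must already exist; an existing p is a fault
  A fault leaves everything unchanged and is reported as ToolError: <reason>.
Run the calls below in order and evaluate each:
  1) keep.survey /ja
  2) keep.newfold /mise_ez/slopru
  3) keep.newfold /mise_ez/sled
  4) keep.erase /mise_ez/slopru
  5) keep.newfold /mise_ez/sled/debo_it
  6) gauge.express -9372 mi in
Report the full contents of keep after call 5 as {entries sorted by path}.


Answer: {ja/, mise_ez/, mise_ez/sled/, mise_ez/sled/debo_it/}

Derivation:
>>> survey /ja
  []
>>> newfold /mise_ez/slopru
  ok
>>> newfold /mise_ez/sled
  ok
>>> erase /mise_ez/slopru
  ok
>>> newfold /mise_ez/sled/debo_it
  ok
>>> express -9372 mi in
  -593809920


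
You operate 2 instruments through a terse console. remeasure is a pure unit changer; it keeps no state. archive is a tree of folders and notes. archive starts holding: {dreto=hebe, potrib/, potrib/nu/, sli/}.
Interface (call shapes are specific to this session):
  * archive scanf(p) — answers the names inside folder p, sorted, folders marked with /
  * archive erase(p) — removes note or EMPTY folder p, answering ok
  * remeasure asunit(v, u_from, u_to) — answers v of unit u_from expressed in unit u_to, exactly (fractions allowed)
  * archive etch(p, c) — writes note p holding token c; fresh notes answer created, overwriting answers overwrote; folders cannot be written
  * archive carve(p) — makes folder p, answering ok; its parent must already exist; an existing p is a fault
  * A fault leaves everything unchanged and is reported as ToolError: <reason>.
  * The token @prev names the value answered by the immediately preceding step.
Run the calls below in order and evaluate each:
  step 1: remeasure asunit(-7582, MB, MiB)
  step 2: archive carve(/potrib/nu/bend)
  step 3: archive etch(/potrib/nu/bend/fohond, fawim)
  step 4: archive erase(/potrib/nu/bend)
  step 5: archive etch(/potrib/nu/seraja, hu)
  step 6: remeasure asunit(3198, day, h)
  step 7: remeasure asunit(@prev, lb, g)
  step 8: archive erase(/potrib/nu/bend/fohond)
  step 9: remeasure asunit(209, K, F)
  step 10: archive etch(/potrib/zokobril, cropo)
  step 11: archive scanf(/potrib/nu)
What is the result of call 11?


Answer: [bend/, seraja]

Derivation:
[in] remeasure asunit v: -7582 u_from: MB u_to: MiB
  -59234375/8192
[in] archive carve p: /potrib/nu/bend
  ok
[in] archive etch p: /potrib/nu/bend/fohond c: fawim
  created
[in] archive erase p: /potrib/nu/bend
  ToolError: not empty
[in] archive etch p: /potrib/nu/seraja c: hu
  created
[in] remeasure asunit v: 3198 u_from: day u_to: h
  76752
[in] remeasure asunit v: @prev u_from: lb u_to: g
  217588259889/6250
[in] archive erase p: /potrib/nu/bend/fohond
  ok
[in] remeasure asunit v: 209 u_from: K u_to: F
  -8347/100
[in] archive etch p: /potrib/zokobril c: cropo
  created
[in] archive scanf p: /potrib/nu
  [bend/, seraja]


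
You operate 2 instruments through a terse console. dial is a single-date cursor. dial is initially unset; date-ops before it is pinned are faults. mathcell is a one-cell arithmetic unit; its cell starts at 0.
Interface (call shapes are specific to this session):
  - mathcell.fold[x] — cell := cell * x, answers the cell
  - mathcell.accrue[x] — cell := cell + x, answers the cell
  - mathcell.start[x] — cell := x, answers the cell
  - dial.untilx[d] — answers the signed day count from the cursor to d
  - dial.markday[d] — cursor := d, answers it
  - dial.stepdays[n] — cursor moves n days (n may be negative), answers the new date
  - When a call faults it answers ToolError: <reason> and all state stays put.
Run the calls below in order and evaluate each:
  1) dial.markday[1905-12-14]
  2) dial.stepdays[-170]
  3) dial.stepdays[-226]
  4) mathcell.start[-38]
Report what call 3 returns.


Answer: 1904-11-13

Derivation:
I try markday on 1905-12-14, and get 1905-12-14.
Now I run stepdays on -170, → 1905-06-27.
I call stepdays on -226: 1904-11-13.
I try start on -38, which returns -38.
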